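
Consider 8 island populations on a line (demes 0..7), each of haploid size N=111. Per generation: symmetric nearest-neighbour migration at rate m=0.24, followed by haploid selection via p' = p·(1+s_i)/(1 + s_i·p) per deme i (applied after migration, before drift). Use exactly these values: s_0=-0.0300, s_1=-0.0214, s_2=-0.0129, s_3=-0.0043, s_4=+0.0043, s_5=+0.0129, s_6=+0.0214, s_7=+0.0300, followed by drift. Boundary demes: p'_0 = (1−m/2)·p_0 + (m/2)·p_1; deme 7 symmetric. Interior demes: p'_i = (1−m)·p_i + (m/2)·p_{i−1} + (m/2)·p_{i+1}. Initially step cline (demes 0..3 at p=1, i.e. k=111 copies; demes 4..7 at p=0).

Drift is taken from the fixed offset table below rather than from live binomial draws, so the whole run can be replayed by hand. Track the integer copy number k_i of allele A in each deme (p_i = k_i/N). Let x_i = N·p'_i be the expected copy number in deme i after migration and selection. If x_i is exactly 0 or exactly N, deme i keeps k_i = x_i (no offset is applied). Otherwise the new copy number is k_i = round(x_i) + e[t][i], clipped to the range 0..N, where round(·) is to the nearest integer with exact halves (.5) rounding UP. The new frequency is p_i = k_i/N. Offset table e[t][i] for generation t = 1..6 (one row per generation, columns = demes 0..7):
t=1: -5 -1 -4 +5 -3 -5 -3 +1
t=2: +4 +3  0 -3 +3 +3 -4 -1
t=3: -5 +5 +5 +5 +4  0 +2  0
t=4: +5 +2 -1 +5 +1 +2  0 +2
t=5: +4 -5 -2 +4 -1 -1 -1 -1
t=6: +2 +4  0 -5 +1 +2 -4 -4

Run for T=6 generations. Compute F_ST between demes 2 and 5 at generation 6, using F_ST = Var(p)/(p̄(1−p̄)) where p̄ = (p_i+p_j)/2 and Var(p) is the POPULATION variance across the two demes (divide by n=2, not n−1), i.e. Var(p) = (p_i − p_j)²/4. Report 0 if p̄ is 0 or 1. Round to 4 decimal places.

0.6027

t=0: k=[111 111 111 111 0 0 0 0]
t=1: x=[111.0000 111.0000 111.0000 97.6294 13.3704 0.0000 0.0000 0.0000] k=[111 111 111 103 10 0 0 0]
t=2: x=[111.0000 111.0000 110.0276 92.7343 20.0303 1.2153 0.0000 0.0000] k=[111 111 110 90 23 4 0 0]
t=3: x=[111.0000 110.8774 107.6784 84.2727 28.8515 5.8709 0.4902 0.0000] k=[111 111 111 89 33 6 2 0]
t=4: x=[111.0000 111.0000 108.3263 84.8339 36.5852 8.8640 2.2869 0.2472] k=[111 111 107 90 38 11 2 2]
t=5: x=[111.0000 110.5095 105.3710 85.7160 41.1110 13.3094 3.1440 2.0589] k=[111 106 103 90 40 12 2 1]
t=6: x=[110.3815 106.1405 101.6899 85.4754 42.7527 14.3191 3.1440 1.1533] k=[111 110 102 80 44 16 0 0]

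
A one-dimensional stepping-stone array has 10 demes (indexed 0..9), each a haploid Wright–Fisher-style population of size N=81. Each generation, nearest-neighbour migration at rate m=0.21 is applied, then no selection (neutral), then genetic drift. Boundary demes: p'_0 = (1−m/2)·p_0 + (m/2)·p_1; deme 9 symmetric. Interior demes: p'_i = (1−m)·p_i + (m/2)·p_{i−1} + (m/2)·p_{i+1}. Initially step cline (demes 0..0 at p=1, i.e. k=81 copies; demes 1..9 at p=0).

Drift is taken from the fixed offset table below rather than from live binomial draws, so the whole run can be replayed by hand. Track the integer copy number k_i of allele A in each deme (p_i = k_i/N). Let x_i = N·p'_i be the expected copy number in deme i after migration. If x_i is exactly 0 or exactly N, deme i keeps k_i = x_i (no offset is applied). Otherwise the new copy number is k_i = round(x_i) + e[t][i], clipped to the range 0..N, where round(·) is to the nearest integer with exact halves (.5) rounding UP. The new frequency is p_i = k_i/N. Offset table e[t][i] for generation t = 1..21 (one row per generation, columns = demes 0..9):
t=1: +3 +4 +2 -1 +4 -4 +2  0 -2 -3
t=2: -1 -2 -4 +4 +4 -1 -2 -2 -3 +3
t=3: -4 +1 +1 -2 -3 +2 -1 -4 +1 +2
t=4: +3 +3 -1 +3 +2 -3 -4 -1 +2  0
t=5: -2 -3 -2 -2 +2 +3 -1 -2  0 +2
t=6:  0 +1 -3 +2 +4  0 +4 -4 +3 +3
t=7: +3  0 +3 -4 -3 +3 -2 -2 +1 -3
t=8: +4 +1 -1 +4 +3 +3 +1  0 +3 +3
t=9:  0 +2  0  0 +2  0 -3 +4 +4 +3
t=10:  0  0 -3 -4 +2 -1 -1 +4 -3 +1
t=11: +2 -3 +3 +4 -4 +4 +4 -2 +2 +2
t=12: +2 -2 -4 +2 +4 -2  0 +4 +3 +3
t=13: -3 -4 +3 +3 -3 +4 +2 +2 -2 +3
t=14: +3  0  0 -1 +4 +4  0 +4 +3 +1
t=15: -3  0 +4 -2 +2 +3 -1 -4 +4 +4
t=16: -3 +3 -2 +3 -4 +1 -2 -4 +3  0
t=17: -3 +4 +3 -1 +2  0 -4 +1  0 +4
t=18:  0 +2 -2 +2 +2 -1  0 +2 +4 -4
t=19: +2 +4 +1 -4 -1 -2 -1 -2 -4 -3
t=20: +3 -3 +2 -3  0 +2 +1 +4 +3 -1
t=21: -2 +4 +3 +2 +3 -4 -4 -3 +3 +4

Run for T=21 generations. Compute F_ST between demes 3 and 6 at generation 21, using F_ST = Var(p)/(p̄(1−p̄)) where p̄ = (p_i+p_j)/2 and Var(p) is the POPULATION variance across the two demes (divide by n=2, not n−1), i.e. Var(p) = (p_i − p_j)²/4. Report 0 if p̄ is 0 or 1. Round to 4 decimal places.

0.0491

t=0: k=[81 0 0 0 0 0 0 0 0 0]
t=1: x=[72.4950 8.5050 0.0000 0.0000 0.0000 0.0000 0.0000 0.0000 0.0000 0.0000] k=[75 13 0 0 0 0 0 0 0 0]
t=2: x=[68.4900 18.1450 1.3650 0.0000 0.0000 0.0000 0.0000 0.0000 0.0000 0.0000] k=[67 16 0 0 0 0 0 0 0 0]
t=3: x=[61.6450 19.6750 1.6800 0.0000 0.0000 0.0000 0.0000 0.0000 0.0000 0.0000] k=[58 21 3 0 0 0 0 0 0 0]
t=4: x=[54.1150 22.9950 4.5750 0.3150 0.0000 0.0000 0.0000 0.0000 0.0000 0.0000] k=[57 26 4 3 0 0 0 0 0 0]
t=5: x=[53.7450 26.9450 6.2050 2.7900 0.3150 0.0000 0.0000 0.0000 0.0000 0.0000] k=[52 24 4 1 2 0 0 0 0 0]
t=6: x=[49.0600 24.8400 5.7850 1.4200 1.6850 0.2100 0.0000 0.0000 0.0000 0.0000] k=[49 26 3 3 6 0 0 0 0 0]
t=7: x=[46.5850 26.0000 5.4150 3.3150 5.0550 0.6300 0.0000 0.0000 0.0000 0.0000] k=[50 26 8 0 2 4 0 0 0 0]
t=8: x=[47.4800 26.6300 9.0500 1.0500 2.0000 3.3700 0.4200 0.0000 0.0000 0.0000] k=[51 28 8 5 5 6 1 0 0 0]
t=9: x=[48.5850 28.3150 9.7850 5.3150 5.1050 5.3700 1.4200 0.1050 0.0000 0.0000] k=[49 30 10 5 7 5 0 4 0 0]
t=10: x=[47.0050 29.8950 11.5750 5.7350 6.5800 4.6850 0.9450 3.1600 0.4200 0.0000] k=[47 30 9 2 9 4 0 7 0 0]
t=11: x=[45.2150 29.5800 10.4700 3.4700 7.7400 4.1050 1.1550 5.5300 0.7350 0.0000] k=[47 27 13 7 4 8 5 4 3 0]
t=12: x=[44.9000 27.6300 13.8400 7.3150 4.7350 7.2650 5.2100 4.0000 2.7900 0.3150] k=[47 26 10 9 9 5 5 8 6 3]
t=13: x=[44.7950 26.5250 11.5750 9.1050 8.5800 5.4200 5.3150 7.4750 5.8950 3.3150] k=[42 23 15 12 6 9 7 9 4 6]
t=14: x=[40.0050 24.1550 15.5250 11.6850 6.9450 8.4750 7.4200 8.2650 4.7350 5.7900] k=[43 24 16 11 11 12 7 12 8 7]
t=15: x=[41.0050 25.1550 16.3150 11.5250 11.1050 11.3700 8.0500 11.0550 8.3150 7.1050] k=[38 25 20 10 13 14 7 7 12 11]
t=16: x=[36.6350 25.8400 19.4750 11.3650 12.7900 13.1600 7.7350 7.5250 11.3700 11.1050] k=[34 29 17 14 9 14 6 4 14 11]
t=17: x=[33.4750 28.2650 17.9450 13.7900 10.0500 12.6350 6.6300 5.2600 12.6350 11.3150] k=[30 32 21 13 12 13 3 6 13 15]
t=18: x=[30.2100 30.6350 21.3150 13.7350 12.2100 11.8450 4.3650 6.4200 12.4750 14.7900] k=[30 33 19 16 14 11 4 8 16 11]
t=19: x=[30.3150 31.2150 20.1550 16.1050 13.8950 10.5800 5.1550 8.4200 14.6350 11.5250] k=[32 35 21 12 13 9 4 6 11 9]
t=20: x=[32.3150 33.2150 21.5250 13.0500 12.4750 8.8950 4.7350 6.3150 10.2650 9.2100] k=[35 30 24 10 12 11 6 10 13 8]
t=21: x=[34.4750 29.8950 23.1600 11.6800 11.6850 10.5800 6.9450 9.8950 12.1600 8.5250] k=[32 34 26 14 15 7 3 7 15 13]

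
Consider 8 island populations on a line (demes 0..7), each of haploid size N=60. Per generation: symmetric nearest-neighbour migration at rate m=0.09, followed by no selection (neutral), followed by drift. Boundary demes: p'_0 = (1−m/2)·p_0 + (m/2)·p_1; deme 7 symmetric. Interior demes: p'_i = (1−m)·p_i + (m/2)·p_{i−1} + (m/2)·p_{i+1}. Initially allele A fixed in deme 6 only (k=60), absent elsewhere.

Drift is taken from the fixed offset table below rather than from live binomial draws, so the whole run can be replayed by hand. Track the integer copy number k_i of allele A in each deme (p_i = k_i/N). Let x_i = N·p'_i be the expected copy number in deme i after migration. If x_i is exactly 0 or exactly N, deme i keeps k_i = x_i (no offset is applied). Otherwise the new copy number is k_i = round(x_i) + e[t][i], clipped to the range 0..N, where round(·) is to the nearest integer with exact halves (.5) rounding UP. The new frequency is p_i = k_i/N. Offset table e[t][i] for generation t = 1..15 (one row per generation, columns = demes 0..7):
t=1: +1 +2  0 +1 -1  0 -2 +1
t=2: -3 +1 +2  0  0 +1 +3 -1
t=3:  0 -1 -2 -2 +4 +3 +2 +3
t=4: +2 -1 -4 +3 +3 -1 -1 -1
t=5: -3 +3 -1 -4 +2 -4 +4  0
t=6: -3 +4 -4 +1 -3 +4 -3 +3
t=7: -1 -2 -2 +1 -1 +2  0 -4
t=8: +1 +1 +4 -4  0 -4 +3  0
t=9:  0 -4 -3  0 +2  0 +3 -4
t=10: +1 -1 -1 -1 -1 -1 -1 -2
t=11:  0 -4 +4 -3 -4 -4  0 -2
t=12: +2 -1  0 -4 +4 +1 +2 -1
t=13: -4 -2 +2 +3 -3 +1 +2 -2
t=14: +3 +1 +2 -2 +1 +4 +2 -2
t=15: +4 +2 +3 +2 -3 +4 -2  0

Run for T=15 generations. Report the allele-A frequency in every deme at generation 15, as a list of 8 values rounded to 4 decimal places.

[0.0000, 0.0333, 0.0833, 0.0500, 0.0333, 0.3833, 0.5167, 0.1500]

t=0: k=[0 0 0 0 0 0 60 0]
t=1: x=[0.0000 0.0000 0.0000 0.0000 0.0000 2.7000 54.6000 2.7000] k=[0 0 0 0 0 3 53 4]
t=2: x=[0.0000 0.0000 0.0000 0.0000 0.1350 5.1150 48.5450 6.2050] k=[0 0 0 0 0 6 52 5]
t=3: x=[0.0000 0.0000 0.0000 0.0000 0.2700 7.8000 47.8150 7.1150] k=[0 0 0 0 4 11 50 10]
t=4: x=[0.0000 0.0000 0.0000 0.1800 4.1350 12.4400 46.4450 11.8000] k=[0 0 0 3 7 11 45 11]
t=5: x=[0.0000 0.0000 0.1350 3.0450 7.0000 12.3500 41.9400 12.5300] k=[0 0 0 0 9 8 46 13]
t=6: x=[0.0000 0.0000 0.0000 0.4050 8.5500 9.7550 42.8050 14.4850] k=[0 0 0 1 6 14 40 17]
t=7: x=[0.0000 0.0000 0.0450 1.1800 6.1350 14.8100 37.7950 18.0350] k=[0 0 0 2 5 17 38 14]
t=8: x=[0.0000 0.0000 0.0900 2.0450 5.4050 17.4050 35.9750 15.0800] k=[0 0 4 0 5 13 39 15]
t=9: x=[0.0000 0.1800 3.6400 0.4050 5.1350 13.8100 36.7500 16.0800] k=[0 0 1 0 7 14 40 12]
t=10: x=[0.0000 0.0450 0.9100 0.3600 7.0000 14.8550 37.5700 13.2600] k=[0 0 0 0 6 14 37 11]
t=11: x=[0.0000 0.0000 0.0000 0.2700 6.0900 14.6750 34.7950 12.1700] k=[0 0 0 0 2 11 35 10]
t=12: x=[0.0000 0.0000 0.0000 0.0900 2.3150 11.6750 32.7950 11.1250] k=[0 0 0 0 6 13 35 10]
t=13: x=[0.0000 0.0000 0.0000 0.2700 6.0450 13.6750 32.8850 11.1250] k=[0 0 0 3 3 15 35 9]
t=14: x=[0.0000 0.0000 0.1350 2.8650 3.5400 15.3600 32.9300 10.1700] k=[0 0 2 1 5 19 35 8]
t=15: x=[0.0000 0.0900 1.8650 1.2250 5.4500 19.0900 33.0650 9.2150] k=[0 2 5 3 2 23 31 9]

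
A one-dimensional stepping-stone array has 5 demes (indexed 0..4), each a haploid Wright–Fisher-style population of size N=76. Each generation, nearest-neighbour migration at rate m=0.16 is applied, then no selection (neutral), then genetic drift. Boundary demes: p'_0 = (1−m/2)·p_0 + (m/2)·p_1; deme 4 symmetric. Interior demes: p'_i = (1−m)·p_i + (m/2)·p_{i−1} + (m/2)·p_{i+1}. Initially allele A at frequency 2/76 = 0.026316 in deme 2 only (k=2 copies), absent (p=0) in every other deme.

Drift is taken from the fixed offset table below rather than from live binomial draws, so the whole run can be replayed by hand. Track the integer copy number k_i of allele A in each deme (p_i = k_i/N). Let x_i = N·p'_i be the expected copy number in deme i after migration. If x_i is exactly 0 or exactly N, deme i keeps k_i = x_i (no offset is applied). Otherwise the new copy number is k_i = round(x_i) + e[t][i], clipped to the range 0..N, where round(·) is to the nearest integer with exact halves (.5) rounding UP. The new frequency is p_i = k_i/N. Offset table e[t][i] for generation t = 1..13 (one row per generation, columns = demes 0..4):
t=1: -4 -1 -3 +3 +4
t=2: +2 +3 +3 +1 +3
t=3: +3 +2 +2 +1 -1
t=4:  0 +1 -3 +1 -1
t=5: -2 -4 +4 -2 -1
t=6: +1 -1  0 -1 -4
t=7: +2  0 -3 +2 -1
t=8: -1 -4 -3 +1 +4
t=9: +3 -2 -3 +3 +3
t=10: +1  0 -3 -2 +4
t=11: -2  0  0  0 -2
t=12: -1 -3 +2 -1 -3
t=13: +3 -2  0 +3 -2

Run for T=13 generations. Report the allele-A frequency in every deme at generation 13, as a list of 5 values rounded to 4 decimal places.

t=0: k=[0 0 2 0 0]
t=1: x=[0.0000 0.1600 1.6800 0.1600 0.0000] k=[0 0 0 3 0]
t=2: x=[0.0000 0.0000 0.2400 2.5200 0.2400] k=[0 0 3 4 3]
t=3: x=[0.0000 0.2400 2.8400 3.8400 3.0800] k=[0 2 5 5 2]
t=4: x=[0.1600 2.0800 4.7600 4.7600 2.2400] k=[0 3 2 6 1]
t=5: x=[0.2400 2.6800 2.4000 5.2800 1.4000] k=[0 0 6 3 0]
t=6: x=[0.0000 0.4800 5.2800 3.0000 0.2400] k=[0 0 5 2 0]
t=7: x=[0.0000 0.4000 4.3600 2.0800 0.1600] k=[0 0 1 4 0]
t=8: x=[0.0000 0.0800 1.1600 3.4400 0.3200] k=[0 0 0 4 4]
t=9: x=[0.0000 0.0000 0.3200 3.6800 4.0000] k=[0 0 0 7 7]
t=10: x=[0.0000 0.0000 0.5600 6.4400 7.0000] k=[0 0 0 4 11]
t=11: x=[0.0000 0.0000 0.3200 4.2400 10.4400] k=[0 0 0 4 8]
t=12: x=[0.0000 0.0000 0.3200 4.0000 7.6800] k=[0 0 2 3 5]
t=13: x=[0.0000 0.1600 1.9200 3.0800 4.8400] k=[0 0 2 6 3]

[0.0000, 0.0000, 0.0263, 0.0789, 0.0395]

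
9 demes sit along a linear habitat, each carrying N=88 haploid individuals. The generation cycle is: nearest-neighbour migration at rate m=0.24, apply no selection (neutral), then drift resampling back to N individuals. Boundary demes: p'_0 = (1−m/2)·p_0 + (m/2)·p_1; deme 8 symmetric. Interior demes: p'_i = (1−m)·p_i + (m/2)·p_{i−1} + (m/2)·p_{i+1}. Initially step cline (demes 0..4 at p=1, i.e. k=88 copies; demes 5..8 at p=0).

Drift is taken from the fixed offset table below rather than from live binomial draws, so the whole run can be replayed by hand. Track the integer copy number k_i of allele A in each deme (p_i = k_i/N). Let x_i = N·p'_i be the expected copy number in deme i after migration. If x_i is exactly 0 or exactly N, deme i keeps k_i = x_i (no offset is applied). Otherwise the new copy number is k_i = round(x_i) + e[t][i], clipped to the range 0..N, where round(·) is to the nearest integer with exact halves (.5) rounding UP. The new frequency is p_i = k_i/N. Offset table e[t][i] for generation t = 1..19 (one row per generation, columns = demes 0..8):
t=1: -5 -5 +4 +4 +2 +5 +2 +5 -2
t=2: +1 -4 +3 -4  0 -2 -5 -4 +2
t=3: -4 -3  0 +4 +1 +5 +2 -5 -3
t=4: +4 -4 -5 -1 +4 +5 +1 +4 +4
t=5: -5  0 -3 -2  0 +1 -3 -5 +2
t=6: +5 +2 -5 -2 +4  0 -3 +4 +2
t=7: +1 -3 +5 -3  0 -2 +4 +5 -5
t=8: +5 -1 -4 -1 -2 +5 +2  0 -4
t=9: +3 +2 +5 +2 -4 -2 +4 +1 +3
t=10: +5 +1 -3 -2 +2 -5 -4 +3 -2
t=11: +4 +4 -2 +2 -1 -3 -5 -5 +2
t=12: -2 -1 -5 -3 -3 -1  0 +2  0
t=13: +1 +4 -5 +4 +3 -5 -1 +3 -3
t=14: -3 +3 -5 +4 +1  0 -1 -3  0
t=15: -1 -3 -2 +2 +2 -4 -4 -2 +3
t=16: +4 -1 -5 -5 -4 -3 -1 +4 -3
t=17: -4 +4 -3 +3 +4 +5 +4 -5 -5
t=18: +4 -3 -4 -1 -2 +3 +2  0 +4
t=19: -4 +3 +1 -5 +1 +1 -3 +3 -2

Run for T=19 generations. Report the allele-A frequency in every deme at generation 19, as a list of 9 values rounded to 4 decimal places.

t=0: k=[88 88 88 88 88 0 0 0 0]
t=1: x=[88.0000 88.0000 88.0000 88.0000 77.4400 10.5600 0.0000 0.0000 0.0000] k=[88 88 88 88 79 16 0 0 0]
t=2: x=[88.0000 88.0000 88.0000 86.9200 72.5200 21.6400 1.9200 0.0000 0.0000] k=[88 88 88 83 73 20 0 0 0]
t=3: x=[88.0000 88.0000 87.4000 82.4000 67.8400 23.9600 2.4000 0.0000 0.0000] k=[88 88 87 86 69 29 4 0 0]
t=4: x=[88.0000 87.8800 87.0000 84.0800 66.2400 30.8000 6.5200 0.4800 0.0000] k=[88 84 82 83 70 36 8 4 0]
t=5: x=[87.5200 84.2400 82.3600 81.3200 67.4800 36.7200 10.8800 4.0000 0.4800] k=[83 84 79 79 67 38 8 0 2]
t=6: x=[83.1200 83.2800 79.6000 77.5600 64.9600 37.8800 10.6400 1.2000 1.7600] k=[88 85 75 76 69 38 8 5 4]
t=7: x=[87.6400 84.1600 76.3200 75.0400 66.1200 38.1200 11.2400 5.2400 4.1200] k=[88 81 81 72 66 36 15 10 0]
t=8: x=[87.1600 81.8400 79.9200 72.3600 63.1200 37.0800 16.9200 9.4000 1.2000] k=[88 81 76 71 61 42 19 9 0]
t=9: x=[87.1600 81.2400 76.0000 70.4000 59.9200 41.5200 20.5600 9.1200 1.0800] k=[88 83 81 72 56 40 25 10 4]
t=10: x=[87.4000 83.3600 80.1600 71.1600 56.0000 40.1200 25.0000 11.0800 4.7200] k=[88 84 77 69 58 35 21 14 3]
t=11: x=[87.5200 83.6400 76.8800 68.6400 56.5600 36.0800 21.8400 13.5200 4.3200] k=[88 88 75 71 56 33 17 9 6]
t=12: x=[88.0000 86.4400 76.0800 69.6800 55.0400 33.8400 17.9600 9.6000 6.3600] k=[88 85 71 67 52 33 18 12 6]
t=13: x=[87.6400 83.6800 72.2000 65.6800 51.5200 33.4800 19.0800 12.0000 6.7200] k=[88 88 67 70 55 28 18 15 4]
t=14: x=[88.0000 85.4800 69.8800 67.8400 53.5600 30.0400 18.8400 14.0400 5.3200] k=[88 88 65 72 55 30 18 11 5]
t=15: x=[88.0000 85.2400 68.6000 69.1200 54.0400 31.5600 18.6000 11.1200 5.7200] k=[88 82 67 71 56 28 15 9 9]
t=16: x=[87.2800 80.9200 69.2800 68.7200 54.4400 29.8000 15.8400 9.7200 9.0000] k=[88 80 64 64 50 27 15 14 6]
t=17: x=[87.0400 79.0400 65.9200 62.3200 48.9200 28.3200 16.3200 13.1600 6.9600] k=[83 83 63 65 53 33 20 8 2]
t=18: x=[83.0000 80.6000 65.6400 63.3200 52.0400 33.8400 20.1200 8.7200 2.7200] k=[87 78 62 62 50 37 22 9 7]
t=19: x=[85.9200 77.1600 63.9200 60.5600 49.8800 36.7600 22.2400 10.3200 7.2400] k=[82 80 65 56 51 38 19 13 5]

[0.9318, 0.9091, 0.7386, 0.6364, 0.5795, 0.4318, 0.2159, 0.1477, 0.0568]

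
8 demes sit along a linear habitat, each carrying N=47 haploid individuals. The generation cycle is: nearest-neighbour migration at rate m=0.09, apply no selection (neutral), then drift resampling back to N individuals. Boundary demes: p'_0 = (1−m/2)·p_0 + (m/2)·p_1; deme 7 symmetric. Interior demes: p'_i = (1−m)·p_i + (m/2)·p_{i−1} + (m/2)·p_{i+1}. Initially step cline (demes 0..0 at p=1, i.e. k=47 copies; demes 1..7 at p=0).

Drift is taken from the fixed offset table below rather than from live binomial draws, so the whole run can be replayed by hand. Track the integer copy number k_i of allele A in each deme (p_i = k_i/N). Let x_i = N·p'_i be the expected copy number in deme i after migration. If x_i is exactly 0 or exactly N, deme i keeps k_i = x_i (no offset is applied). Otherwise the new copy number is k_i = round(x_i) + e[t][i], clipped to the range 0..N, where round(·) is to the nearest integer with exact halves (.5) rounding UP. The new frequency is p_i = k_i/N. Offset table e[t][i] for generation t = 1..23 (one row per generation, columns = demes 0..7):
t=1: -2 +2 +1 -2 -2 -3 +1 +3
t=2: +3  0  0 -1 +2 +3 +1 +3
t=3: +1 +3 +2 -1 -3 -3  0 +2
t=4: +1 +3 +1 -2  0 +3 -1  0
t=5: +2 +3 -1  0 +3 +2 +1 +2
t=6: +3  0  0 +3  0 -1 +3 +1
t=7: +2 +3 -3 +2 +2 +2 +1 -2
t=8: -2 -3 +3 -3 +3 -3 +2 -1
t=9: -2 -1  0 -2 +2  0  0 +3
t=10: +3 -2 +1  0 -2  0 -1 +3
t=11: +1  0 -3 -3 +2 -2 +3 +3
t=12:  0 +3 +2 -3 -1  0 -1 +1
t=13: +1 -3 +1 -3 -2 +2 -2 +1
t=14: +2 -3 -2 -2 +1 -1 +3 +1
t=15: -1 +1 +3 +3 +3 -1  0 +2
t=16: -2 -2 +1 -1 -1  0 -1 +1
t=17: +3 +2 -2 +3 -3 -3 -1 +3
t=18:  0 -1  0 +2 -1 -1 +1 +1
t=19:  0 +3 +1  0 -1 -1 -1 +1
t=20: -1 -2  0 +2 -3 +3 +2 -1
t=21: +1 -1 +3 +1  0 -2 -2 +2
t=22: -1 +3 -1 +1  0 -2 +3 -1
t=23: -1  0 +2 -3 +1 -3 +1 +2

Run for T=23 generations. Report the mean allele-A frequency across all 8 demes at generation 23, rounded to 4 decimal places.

0.2447

t=0: k=[47 0 0 0 0 0 0 0]
t=1: x=[44.8850 2.1150 0.0000 0.0000 0.0000 0.0000 0.0000 0.0000] k=[43 4 0 0 0 0 0 0]
t=2: x=[41.2450 5.5750 0.1800 0.0000 0.0000 0.0000 0.0000 0.0000] k=[44 6 0 0 0 0 0 0]
t=3: x=[42.2900 7.4400 0.2700 0.0000 0.0000 0.0000 0.0000 0.0000] k=[43 10 2 0 0 0 0 0]
t=4: x=[41.5150 11.1250 2.2700 0.0900 0.0000 0.0000 0.0000 0.0000] k=[43 14 3 0 0 0 0 0]
t=5: x=[41.6950 14.8100 3.3600 0.1350 0.0000 0.0000 0.0000 0.0000] k=[44 18 2 0 0 0 0 0]
t=6: x=[42.8300 18.4500 2.6300 0.0900 0.0000 0.0000 0.0000 0.0000] k=[46 18 3 3 0 0 0 0]
t=7: x=[44.7400 18.5850 3.6750 2.8650 0.1350 0.0000 0.0000 0.0000] k=[47 22 1 5 2 0 0 0]
t=8: x=[45.8750 22.1800 2.1250 4.6850 2.0450 0.0900 0.0000 0.0000] k=[44 19 5 2 5 0 0 0]
t=9: x=[42.8750 19.4950 5.4950 2.2700 4.6400 0.2250 0.0000 0.0000] k=[41 18 5 0 7 0 0 0]
t=10: x=[39.9650 18.4500 5.3600 0.5400 6.3700 0.3150 0.0000 0.0000] k=[43 16 6 1 4 0 0 0]
t=11: x=[41.7850 16.7650 6.2250 1.3600 3.6850 0.1800 0.0000 0.0000] k=[43 17 3 0 6 0 0 0]
t=12: x=[41.8300 17.5400 3.4950 0.4050 5.4600 0.2700 0.0000 0.0000] k=[42 21 5 0 4 0 0 0]
t=13: x=[41.0550 21.2250 5.4950 0.4050 3.6400 0.1800 0.0000 0.0000] k=[42 18 6 0 2 2 0 0]
t=14: x=[40.9200 18.5400 6.2700 0.3600 1.9100 1.9100 0.0900 0.0000] k=[43 16 4 0 3 1 3 0]
t=15: x=[41.7850 16.6750 4.3600 0.3150 2.7750 1.1800 2.7750 0.1350] k=[41 18 7 3 6 0 3 2]
t=16: x=[39.9650 18.5400 7.3150 3.3150 5.5950 0.4050 2.8200 2.0450] k=[38 17 8 2 5 0 2 3]
t=17: x=[37.0550 17.5400 8.1350 2.4050 4.6400 0.3150 1.9550 2.9550] k=[40 20 6 5 2 0 1 6]
t=18: x=[39.1000 20.2700 6.5850 4.9100 2.0450 0.1350 1.1800 5.7750] k=[39 19 7 7 1 0 2 7]
t=19: x=[38.1000 19.3600 7.5400 6.7300 1.2250 0.1350 2.1350 6.7750] k=[38 22 9 7 0 0 1 8]
t=20: x=[37.2800 22.1350 9.4950 6.7750 0.3150 0.0450 1.2700 7.6850] k=[36 20 9 9 0 3 3 7]
t=21: x=[35.2800 20.2250 9.4950 8.5950 0.5400 2.8650 3.1800 6.8200] k=[36 19 12 10 1 1 1 9]
t=22: x=[35.2350 19.4500 12.2250 9.6850 1.4050 1.0000 1.3600 8.6400] k=[34 22 11 11 1 0 4 8]
t=23: x=[33.4600 22.0450 11.4950 10.5500 1.4050 0.2250 4.0000 7.8200] k=[32 22 13 8 2 0 5 10]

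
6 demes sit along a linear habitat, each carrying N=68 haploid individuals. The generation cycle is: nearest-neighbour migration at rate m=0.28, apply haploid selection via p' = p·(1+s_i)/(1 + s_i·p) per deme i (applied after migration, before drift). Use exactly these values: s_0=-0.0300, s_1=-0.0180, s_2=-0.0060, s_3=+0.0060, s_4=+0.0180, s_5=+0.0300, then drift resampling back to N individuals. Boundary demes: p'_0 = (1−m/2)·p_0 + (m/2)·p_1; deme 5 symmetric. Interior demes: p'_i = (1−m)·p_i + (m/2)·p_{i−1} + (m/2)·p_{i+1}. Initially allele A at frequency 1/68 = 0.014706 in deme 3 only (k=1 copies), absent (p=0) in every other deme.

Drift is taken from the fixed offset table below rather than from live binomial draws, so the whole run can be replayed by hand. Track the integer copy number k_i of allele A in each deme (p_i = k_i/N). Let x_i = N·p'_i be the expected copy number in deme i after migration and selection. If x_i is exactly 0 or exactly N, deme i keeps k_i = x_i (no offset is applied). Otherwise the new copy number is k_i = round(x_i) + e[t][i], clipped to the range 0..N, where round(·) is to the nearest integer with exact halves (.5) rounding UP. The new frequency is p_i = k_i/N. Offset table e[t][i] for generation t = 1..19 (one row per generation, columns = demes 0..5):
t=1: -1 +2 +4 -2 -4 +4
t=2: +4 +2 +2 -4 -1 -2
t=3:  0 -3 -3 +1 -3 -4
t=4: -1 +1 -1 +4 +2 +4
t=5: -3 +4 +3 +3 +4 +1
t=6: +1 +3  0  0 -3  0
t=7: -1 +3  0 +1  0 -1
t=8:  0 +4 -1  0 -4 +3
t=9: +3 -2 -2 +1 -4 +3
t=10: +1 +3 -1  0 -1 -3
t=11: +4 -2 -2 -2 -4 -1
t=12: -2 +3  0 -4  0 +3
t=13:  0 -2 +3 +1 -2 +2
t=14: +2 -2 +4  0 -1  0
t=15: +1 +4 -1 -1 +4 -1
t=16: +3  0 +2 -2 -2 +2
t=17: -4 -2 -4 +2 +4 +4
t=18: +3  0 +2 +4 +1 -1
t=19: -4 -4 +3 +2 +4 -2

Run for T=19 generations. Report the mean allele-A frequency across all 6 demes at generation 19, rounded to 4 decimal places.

t=0: k=[0 0 0 1 0 0]
t=1: x=[0.0000 0.0000 0.1392 0.7243 0.1425 0.0000] k=[0 0 4 0 0 0]
t=2: x=[0.0000 0.5500 2.8634 0.5633 0.0000 0.0000] k=[0 3 5 0 0 0]
t=3: x=[0.4075 2.8106 3.9973 0.7042 0.0000 0.0000] k=[0 0 1 2 0 0]
t=4: x=[0.0000 0.1375 0.9941 1.5893 0.2850 0.0000] k=[0 1 0 6 2 0]
t=5: x=[0.1358 0.7072 0.9742 4.6257 2.3196 0.2884] k=[0 5 4 8 6 1]
t=6: x=[0.6792 4.0896 4.6737 7.1984 5.6721 1.7497] k=[2 7 5 7 3 2]
t=7: x=[2.6221 5.9211 5.5294 6.1936 3.4784 2.2021] k=[2 9 6 7 3 1]
t=8: x=[2.8944 7.4782 6.5244 6.3343 3.3361 1.3177] k=[3 11 6 6 0 4]
t=9: x=[4.0037 9.0367 6.6637 5.1886 1.4247 3.5378] k=[7 7 5 6 0 7]
t=10: x=[6.8110 6.6108 5.3901 5.0479 1.8519 6.1842] k=[8 10 4 5 1 3]
t=11: x=[8.0610 8.7407 4.9523 4.3242 1.8722 2.7982] k=[12 7 3 2 0 2]
t=12: x=[11.0159 7.0248 3.4005 1.8709 0.5700 1.7703] k=[9 10 3 0 1 5]
t=13: x=[8.9017 8.7407 3.5398 0.5633 1.4450 4.5643] k=[9 7 7 2 0 7]
t=14: x=[8.4911 7.1628 6.2657 2.4340 1.2823 6.1842] k=[10 5 10 2 0 6]
t=15: x=[9.0582 6.2955 8.1368 2.8563 1.1398 5.3027] k=[10 10 7 2 5 4]
t=16: x=[9.7430 9.4315 6.6836 3.1379 4.5146 4.2564] k=[13 9 9 1 3 6]
t=17: x=[12.1334 9.4117 7.8382 2.4139 3.1939 5.7333] k=[8 7 4 4 7 10]
t=18: x=[7.6507 6.6108 4.3952 4.4448 7.1128 9.8259] k=[11 7 6 8 8 9]
t=19: x=[10.1737 7.3008 6.3851 7.7610 8.2687 9.0903] k=[6 3 9 10 12 7]

0.1152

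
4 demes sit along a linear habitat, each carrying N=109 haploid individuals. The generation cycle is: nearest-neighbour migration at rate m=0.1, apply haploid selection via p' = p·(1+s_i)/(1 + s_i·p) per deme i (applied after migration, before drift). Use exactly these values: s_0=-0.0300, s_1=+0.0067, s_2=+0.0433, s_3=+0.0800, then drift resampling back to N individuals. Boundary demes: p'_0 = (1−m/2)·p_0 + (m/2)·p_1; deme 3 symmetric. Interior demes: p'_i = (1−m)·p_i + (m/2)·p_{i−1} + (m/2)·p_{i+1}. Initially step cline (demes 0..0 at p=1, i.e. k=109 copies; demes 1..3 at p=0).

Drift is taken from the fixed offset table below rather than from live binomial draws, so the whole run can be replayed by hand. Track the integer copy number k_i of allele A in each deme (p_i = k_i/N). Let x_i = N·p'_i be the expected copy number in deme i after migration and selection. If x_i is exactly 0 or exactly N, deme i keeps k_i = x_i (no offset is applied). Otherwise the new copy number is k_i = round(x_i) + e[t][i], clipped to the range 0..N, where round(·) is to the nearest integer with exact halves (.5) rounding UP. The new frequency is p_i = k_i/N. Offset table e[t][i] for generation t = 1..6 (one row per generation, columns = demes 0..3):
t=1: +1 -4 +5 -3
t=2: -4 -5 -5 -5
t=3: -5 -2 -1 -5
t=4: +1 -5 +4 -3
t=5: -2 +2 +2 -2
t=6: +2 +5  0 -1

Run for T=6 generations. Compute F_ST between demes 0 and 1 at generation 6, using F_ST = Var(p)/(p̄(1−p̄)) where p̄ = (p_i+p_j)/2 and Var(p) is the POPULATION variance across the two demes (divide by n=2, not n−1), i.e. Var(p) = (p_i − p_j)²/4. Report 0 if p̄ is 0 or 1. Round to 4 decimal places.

t=0: k=[109 0 0 0]
t=1: x=[103.3901 5.4847 0.0000 0.0000] k=[104 1 0 0]
t=2: x=[98.5661 6.1386 0.0522 0.0000] k=[95 1 0 0]
t=3: x=[89.8234 5.6859 0.0522 0.0000] k=[85 4 0 0]
t=4: x=[80.3108 7.8988 0.2086 0.0000] k=[81 3 4 0]
t=5: x=[76.4084 6.9936 3.9066 0.2160] k=[74 9 6 0]
t=6: x=[69.9904 12.1720 6.0892 0.3239] k=[72 17 6 0]

0.2635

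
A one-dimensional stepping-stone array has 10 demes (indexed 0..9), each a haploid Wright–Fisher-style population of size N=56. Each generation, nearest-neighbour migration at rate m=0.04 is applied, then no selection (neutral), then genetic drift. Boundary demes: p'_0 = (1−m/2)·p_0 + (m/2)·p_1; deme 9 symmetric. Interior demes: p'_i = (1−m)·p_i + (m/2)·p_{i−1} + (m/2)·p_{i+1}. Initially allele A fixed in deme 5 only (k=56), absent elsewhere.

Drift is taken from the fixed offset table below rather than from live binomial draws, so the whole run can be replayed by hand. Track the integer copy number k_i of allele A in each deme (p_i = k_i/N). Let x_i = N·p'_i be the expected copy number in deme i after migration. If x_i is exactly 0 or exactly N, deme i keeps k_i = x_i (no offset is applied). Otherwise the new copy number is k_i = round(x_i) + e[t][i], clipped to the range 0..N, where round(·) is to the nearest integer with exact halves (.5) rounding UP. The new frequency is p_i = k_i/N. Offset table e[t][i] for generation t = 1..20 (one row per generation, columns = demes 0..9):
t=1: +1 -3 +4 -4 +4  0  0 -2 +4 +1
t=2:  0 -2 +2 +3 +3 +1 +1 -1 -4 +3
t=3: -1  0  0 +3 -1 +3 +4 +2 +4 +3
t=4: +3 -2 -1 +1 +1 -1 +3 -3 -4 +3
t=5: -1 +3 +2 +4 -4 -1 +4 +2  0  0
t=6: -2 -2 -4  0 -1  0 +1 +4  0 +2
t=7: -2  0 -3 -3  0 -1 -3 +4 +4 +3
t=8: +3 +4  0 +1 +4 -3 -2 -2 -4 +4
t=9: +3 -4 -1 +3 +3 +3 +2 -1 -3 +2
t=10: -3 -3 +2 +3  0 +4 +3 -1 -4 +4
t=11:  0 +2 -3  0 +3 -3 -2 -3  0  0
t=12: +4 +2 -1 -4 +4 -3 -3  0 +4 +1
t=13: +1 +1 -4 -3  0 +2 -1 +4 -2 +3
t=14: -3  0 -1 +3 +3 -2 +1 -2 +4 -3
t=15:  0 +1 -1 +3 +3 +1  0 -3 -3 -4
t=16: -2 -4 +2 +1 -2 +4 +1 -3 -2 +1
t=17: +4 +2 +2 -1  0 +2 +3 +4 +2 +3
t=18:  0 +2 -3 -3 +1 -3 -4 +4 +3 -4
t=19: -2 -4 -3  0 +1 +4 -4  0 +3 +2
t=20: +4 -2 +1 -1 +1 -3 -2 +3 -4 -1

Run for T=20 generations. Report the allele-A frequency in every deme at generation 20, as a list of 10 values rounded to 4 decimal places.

[0.1071, 0.0000, 0.0179, 0.1786, 0.5714, 0.6250, 0.1607, 0.1964, 0.0893, 0.1429]

t=0: k=[0 0 0 0 0 56 0 0 0 0]
t=1: x=[0.0000 0.0000 0.0000 0.0000 1.1200 53.7600 1.1200 0.0000 0.0000 0.0000] k=[0 0 0 0 5 54 1 0 0 0]
t=2: x=[0.0000 0.0000 0.0000 0.1000 5.8800 51.9600 2.0400 0.0200 0.0000 0.0000] k=[0 0 0 3 9 53 3 0 0 0]
t=3: x=[0.0000 0.0000 0.0600 3.0600 9.7600 51.1200 3.9400 0.0600 0.0000 0.0000] k=[0 0 0 6 9 54 8 2 0 0]
t=4: x=[0.0000 0.0000 0.1200 5.9400 9.8400 52.1800 8.8000 2.0800 0.0400 0.0000] k=[0 0 0 7 11 51 12 0 0 0]
t=5: x=[0.0000 0.0000 0.1400 6.9400 11.7200 49.4200 12.5400 0.2400 0.0000 0.0000] k=[0 0 2 11 8 48 17 2 0 0]
t=6: x=[0.0000 0.0400 2.1400 10.7600 8.8600 46.5800 17.3200 2.2600 0.0400 0.0000] k=[0 0 0 11 8 47 18 6 0 0]
t=7: x=[0.0000 0.0000 0.2200 10.7200 8.8400 45.6400 18.3400 6.1200 0.1200 0.0000] k=[0 0 0 8 9 45 15 10 4 0]
t=8: x=[0.0000 0.0000 0.1600 7.8600 9.7000 43.6800 15.5000 9.9800 4.0400 0.0800] k=[0 0 0 9 14 41 14 8 0 4]
t=9: x=[0.0000 0.0000 0.1800 8.9200 14.4400 39.9200 14.4200 7.9600 0.2400 3.9200] k=[0 0 0 12 17 43 16 7 0 6]
t=10: x=[0.0000 0.0000 0.2400 11.8600 17.4200 41.9400 16.3600 7.0400 0.2600 5.8800] k=[0 0 2 15 17 46 19 6 0 10]
t=11: x=[0.0000 0.0400 2.2200 14.7800 17.5400 44.8800 19.2800 6.1400 0.3200 9.8000] k=[0 2 0 15 21 42 17 3 0 10]
t=12: x=[0.0400 1.9200 0.3400 14.8200 21.3000 41.0800 17.2200 3.2200 0.2600 9.8000] k=[4 4 0 11 25 38 14 3 4 11]
t=13: x=[4.0000 3.9200 0.3000 11.0600 24.9800 37.2600 14.2600 3.2400 4.1200 10.8600] k=[5 5 0 8 25 39 13 7 2 14]
t=14: x=[5.0000 4.9000 0.2600 8.1800 24.9400 38.2000 13.4000 7.0200 2.3400 13.7600] k=[2 5 0 11 28 36 14 5 6 11]
t=15: x=[2.0600 4.8400 0.3200 11.1200 27.8200 35.4000 14.2600 5.2000 6.0800 10.9000] k=[2 6 0 14 31 36 14 2 3 7]
t=16: x=[2.0800 5.8000 0.4000 14.0600 30.7600 35.4600 14.2000 2.2600 3.0600 6.9200] k=[0 2 2 15 29 39 15 0 1 8]
t=17: x=[0.0400 1.9600 2.2600 15.0200 28.9200 38.3200 15.1800 0.3200 1.1200 7.8600] k=[4 4 4 14 29 40 18 4 3 11]
t=18: x=[4.0000 4.0000 4.2000 14.1000 28.9200 39.3400 18.1600 4.2600 3.1800 10.8400] k=[4 6 1 11 30 36 14 8 6 7]
t=19: x=[4.0400 5.8600 1.3000 11.1800 29.7400 35.4400 14.3200 8.0800 6.0600 6.9800] k=[2 2 0 11 31 39 10 8 9 9]
t=20: x=[2.0000 1.9600 0.2600 11.1800 30.7600 38.2600 10.5400 8.0600 8.9800 9.0000] k=[6 0 1 10 32 35 9 11 5 8]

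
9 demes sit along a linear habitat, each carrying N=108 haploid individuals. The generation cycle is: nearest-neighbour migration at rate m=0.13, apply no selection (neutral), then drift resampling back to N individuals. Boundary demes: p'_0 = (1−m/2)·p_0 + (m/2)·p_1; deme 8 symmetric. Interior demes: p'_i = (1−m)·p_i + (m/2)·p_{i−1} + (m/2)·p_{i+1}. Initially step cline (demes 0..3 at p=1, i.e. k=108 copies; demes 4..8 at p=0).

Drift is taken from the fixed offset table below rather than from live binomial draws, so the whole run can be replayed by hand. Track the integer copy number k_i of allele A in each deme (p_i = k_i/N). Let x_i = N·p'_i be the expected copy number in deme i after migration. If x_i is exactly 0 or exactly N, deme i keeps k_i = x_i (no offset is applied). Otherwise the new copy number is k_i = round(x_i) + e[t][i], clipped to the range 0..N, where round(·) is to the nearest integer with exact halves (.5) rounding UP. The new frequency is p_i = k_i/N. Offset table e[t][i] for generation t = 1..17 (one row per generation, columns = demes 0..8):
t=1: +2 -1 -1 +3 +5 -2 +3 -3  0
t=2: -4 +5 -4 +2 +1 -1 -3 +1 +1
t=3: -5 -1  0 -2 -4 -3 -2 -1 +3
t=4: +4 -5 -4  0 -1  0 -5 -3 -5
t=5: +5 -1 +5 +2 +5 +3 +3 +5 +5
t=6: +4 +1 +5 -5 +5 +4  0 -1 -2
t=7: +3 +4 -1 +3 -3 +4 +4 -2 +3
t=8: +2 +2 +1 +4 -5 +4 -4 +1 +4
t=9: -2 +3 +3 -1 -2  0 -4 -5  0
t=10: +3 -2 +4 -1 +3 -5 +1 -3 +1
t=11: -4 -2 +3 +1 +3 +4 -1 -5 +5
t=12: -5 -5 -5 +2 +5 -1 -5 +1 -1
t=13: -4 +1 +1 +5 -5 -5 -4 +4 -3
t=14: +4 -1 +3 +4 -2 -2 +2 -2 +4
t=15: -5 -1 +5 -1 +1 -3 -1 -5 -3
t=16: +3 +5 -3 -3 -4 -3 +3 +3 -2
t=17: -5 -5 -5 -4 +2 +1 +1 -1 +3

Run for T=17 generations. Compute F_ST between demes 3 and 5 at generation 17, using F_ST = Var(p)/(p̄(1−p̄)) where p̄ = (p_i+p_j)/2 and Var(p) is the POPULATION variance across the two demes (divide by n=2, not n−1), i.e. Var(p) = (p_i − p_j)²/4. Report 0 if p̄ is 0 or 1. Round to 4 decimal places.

t=0: k=[108 108 108 108 0 0 0 0 0]
t=1: x=[108.0000 108.0000 108.0000 100.9800 7.0200 0.0000 0.0000 0.0000 0.0000] k=[108 108 108 104 12 0 0 0 0]
t=2: x=[108.0000 108.0000 107.7400 98.2800 17.2000 0.7800 0.0000 0.0000 0.0000] k=[108 108 104 100 18 0 0 0 0]
t=3: x=[108.0000 107.7400 104.0000 94.9300 22.1600 1.1700 0.0000 0.0000 0.0000] k=[108 107 104 93 18 0 0 0 0]
t=4: x=[107.9350 106.8700 103.4800 88.8400 21.7050 1.1700 0.0000 0.0000 0.0000] k=[108 102 99 89 21 1 0 0 0]
t=5: x=[107.6100 102.1950 98.5450 85.2300 24.1200 2.2350 0.0650 0.0000 0.0000] k=[108 101 104 87 29 5 3 0 0]
t=6: x=[107.5450 101.6500 102.7000 84.3350 31.2100 6.4300 2.9350 0.1950 0.0000] k=[108 103 108 79 36 10 3 0 0]
t=7: x=[107.6750 103.6500 105.7900 78.0900 37.1050 11.2350 3.2600 0.1950 0.0000] k=[108 108 105 81 34 15 7 0 0]
t=8: x=[108.0000 107.8050 103.6350 79.5050 35.8200 15.7150 7.0650 0.4550 0.0000] k=[108 108 105 84 31 20 3 1 0]
t=9: x=[108.0000 107.8050 103.8300 81.9200 33.7300 19.6100 3.9750 1.0650 0.0650] k=[108 108 107 81 32 20 0 0 0]
t=10: x=[108.0000 107.9350 105.3750 79.5050 34.4050 19.4800 1.3000 0.0000 0.0000] k=[108 106 108 79 37 14 2 0 0]
t=11: x=[107.8700 106.2600 105.9850 78.1550 38.2350 14.7150 2.6500 0.1300 0.0000] k=[104 104 108 79 41 19 2 0 0]
t=12: x=[104.0000 104.2600 105.8550 78.4150 42.0400 19.3250 2.9750 0.1300 0.0000] k=[99 99 101 80 47 18 0 1 0]
t=13: x=[99.0000 99.1300 99.5050 79.2200 47.2600 18.7150 1.2350 0.8700 0.0650] k=[95 100 101 84 42 14 0 5 0]
t=14: x=[95.3250 99.7400 99.8300 82.3750 42.9100 14.9100 1.2350 4.3500 0.3250] k=[99 99 103 86 41 13 3 2 4]
t=15: x=[99.0000 99.2600 101.6350 84.1800 42.1050 14.1700 3.5850 2.1950 3.8700] k=[94 98 107 83 43 11 3 0 1]
t=16: x=[94.2600 98.3250 104.8550 81.9600 43.5200 12.5600 3.3250 0.2600 0.9350] k=[97 103 102 79 40 10 6 3 0]
t=17: x=[97.3900 102.5450 100.5700 77.9600 40.5850 11.6900 6.0650 3.0000 0.1950] k=[92 98 96 74 43 13 7 2 3]

0.3316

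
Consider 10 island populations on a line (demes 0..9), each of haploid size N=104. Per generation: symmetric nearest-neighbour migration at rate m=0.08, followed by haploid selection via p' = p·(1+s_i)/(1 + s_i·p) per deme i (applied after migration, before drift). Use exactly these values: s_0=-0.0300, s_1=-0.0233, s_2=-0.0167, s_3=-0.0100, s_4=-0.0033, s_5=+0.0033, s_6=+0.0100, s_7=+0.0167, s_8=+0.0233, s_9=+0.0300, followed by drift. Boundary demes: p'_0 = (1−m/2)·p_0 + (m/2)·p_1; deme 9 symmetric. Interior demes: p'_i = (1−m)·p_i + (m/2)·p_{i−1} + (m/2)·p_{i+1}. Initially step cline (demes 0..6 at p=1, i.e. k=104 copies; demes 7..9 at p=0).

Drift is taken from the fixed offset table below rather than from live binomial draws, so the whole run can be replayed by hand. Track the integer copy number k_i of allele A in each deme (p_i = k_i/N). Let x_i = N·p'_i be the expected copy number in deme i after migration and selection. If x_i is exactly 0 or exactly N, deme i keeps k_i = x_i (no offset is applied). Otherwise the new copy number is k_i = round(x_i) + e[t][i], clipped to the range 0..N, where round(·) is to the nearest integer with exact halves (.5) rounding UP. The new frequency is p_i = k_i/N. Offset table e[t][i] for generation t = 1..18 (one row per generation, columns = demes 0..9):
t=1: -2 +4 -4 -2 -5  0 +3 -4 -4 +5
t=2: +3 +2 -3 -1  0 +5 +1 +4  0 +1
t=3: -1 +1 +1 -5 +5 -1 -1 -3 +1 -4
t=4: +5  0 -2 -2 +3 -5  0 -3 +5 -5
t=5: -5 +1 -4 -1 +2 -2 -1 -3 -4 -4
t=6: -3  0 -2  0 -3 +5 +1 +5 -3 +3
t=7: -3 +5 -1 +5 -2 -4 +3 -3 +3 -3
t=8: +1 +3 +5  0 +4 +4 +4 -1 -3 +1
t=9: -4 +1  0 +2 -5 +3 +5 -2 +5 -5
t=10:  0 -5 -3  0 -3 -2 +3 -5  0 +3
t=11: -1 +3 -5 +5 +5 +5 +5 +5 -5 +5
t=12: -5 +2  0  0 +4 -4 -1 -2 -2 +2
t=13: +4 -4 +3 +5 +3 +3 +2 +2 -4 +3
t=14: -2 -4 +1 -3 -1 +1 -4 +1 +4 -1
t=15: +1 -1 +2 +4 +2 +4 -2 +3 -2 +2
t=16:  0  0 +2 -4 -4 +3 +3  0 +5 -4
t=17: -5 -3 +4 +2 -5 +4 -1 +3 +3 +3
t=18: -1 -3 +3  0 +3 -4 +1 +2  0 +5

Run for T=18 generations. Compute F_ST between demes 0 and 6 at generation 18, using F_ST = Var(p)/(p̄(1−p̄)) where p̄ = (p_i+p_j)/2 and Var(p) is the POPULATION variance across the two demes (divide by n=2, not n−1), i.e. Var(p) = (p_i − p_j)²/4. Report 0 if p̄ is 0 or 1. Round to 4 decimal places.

0.1064

t=0: k=[104 104 104 104 104 104 104 0 0 0]
t=1: x=[104.0000 104.0000 104.0000 104.0000 104.0000 104.0000 99.8796 4.2266 0.0000 0.0000] k=[104 104 104 104 104 104 103 0 0 0]
t=2: x=[104.0000 104.0000 104.0000 104.0000 104.0000 103.9601 98.9679 4.1860 0.0000 0.0000] k=[104 104 104 104 104 104 100 8 0 0]
t=3: x=[104.0000 104.0000 104.0000 104.0000 104.0000 103.8405 96.5491 11.5287 0.3274 0.0000] k=[104 104 104 104 104 103 96 9 1 0]
t=4: x=[104.0000 104.0000 104.0000 104.0000 103.9599 102.7640 92.8991 12.3390 1.3094 0.0412] k=[104 104 104 104 104 98 93 9 6 0]
t=5: x=[104.0000 104.0000 104.0000 104.0000 103.7592 98.0585 89.9613 12.4200 6.0091 0.2472] k=[104 104 104 104 104 96 89 9 2 0]
t=6: x=[104.0000 104.0000 104.0000 104.0000 103.6789 96.0642 86.2271 12.0959 2.2502 0.0824] k=[104 104 104 104 101 101 87 17 0 3]
t=7: x=[104.0000 104.0000 104.0000 103.8788 101.1107 100.4513 84.9155 19.3798 0.8185 2.9639] k=[104 104 104 104 99 96 88 16 4 0]
t=8: x=[104.0000 104.0000 104.0000 103.7980 99.0645 95.8249 85.5912 18.6522 4.4164 0.1648] k=[104 104 104 104 103 100 90 18 1 1]
t=9: x=[104.0000 104.0000 104.0000 103.9596 102.9165 99.7335 87.6575 20.4709 1.7185 1.0297] k=[104 104 104 104 98 103 93 18 7 0]
t=10: x=[104.0000 104.0000 104.0000 103.7576 98.4226 102.4052 90.5172 20.8346 7.3151 0.2884] k=[104 104 104 104 95 100 94 16 7 3]
t=11: x=[104.0000 104.0000 104.0000 103.6364 95.5343 99.5740 91.2319 19.0160 7.3559 3.2518] k=[104 104 104 104 101 104 96 24 2 8]
t=12: x=[104.0000 104.0000 104.0000 103.8788 101.2311 103.5614 93.5340 26.3243 3.1905 7.9749] k=[104 104 104 104 104 100 93 24 1 10]
t=13: x=[104.0000 104.0000 104.0000 104.0000 103.8395 99.8930 90.6363 26.1630 2.3319 9.9017] k=[104 104 104 104 104 103 93 28 0 13]
t=14: x=[104.0000 104.0000 104.0000 104.0000 103.9599 102.6444 90.9142 29.8311 1.6776 12.8083] k=[104 104 104 104 103 104 87 31 6 12]
t=15: x=[104.0000 104.0000 104.0000 103.9596 103.0770 103.2824 85.5912 32.6096 7.3967 12.0718] k=[104 104 104 104 104 104 84 36 5 14]
t=16: x=[104.0000 104.0000 104.0000 104.0000 104.0000 103.2026 83.0470 37.0742 6.7438 13.9941] k=[104 104 104 104 104 104 86 37 12 10]
t=17: x=[104.0000 104.0000 104.0000 104.0000 104.0000 103.2824 84.9155 38.3601 13.1829 10.3523] k=[104 104 104 104 104 104 84 41 16 13]
t=18: x=[104.0000 104.0000 104.0000 104.0000 104.0000 103.2026 83.2458 42.1345 17.2082 13.4626] k=[104 104 104 104 104 99 84 44 17 18]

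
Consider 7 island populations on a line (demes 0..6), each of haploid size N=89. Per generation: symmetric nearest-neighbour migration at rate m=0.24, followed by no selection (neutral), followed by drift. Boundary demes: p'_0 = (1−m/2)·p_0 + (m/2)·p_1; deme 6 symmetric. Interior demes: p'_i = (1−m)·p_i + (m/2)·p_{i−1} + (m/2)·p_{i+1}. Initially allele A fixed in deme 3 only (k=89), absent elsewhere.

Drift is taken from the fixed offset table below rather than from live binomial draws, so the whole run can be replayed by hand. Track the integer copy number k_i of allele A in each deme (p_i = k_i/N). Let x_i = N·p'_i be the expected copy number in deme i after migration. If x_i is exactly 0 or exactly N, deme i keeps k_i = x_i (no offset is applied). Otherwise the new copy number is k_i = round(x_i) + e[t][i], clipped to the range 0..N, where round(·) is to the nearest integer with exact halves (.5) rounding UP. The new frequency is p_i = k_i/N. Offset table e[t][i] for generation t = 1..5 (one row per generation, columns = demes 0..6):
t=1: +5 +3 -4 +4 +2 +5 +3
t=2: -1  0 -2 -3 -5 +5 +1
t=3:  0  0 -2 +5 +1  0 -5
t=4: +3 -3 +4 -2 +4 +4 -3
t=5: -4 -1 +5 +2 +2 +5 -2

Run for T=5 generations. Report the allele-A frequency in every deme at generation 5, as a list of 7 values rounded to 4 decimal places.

t=0: k=[0 0 0 89 0 0 0]
t=1: x=[0.0000 0.0000 10.6800 67.6400 10.6800 0.0000 0.0000] k=[0 0 7 72 13 0 0]
t=2: x=[0.0000 0.8400 13.9600 57.1200 18.5200 1.5600 0.0000] k=[0 1 12 54 14 7 0]
t=3: x=[0.1200 2.2000 15.7200 44.1600 17.9600 7.0000 0.8400] k=[0 2 14 49 19 7 0]
t=4: x=[0.2400 3.2000 16.7600 41.2000 21.1600 7.6000 0.8400] k=[3 0 21 39 25 12 0]
t=5: x=[2.6400 2.8800 20.6400 35.1600 25.1200 12.1200 1.4400] k=[0 2 26 37 27 17 0]

[0.0000, 0.0225, 0.2921, 0.4157, 0.3034, 0.1910, 0.0000]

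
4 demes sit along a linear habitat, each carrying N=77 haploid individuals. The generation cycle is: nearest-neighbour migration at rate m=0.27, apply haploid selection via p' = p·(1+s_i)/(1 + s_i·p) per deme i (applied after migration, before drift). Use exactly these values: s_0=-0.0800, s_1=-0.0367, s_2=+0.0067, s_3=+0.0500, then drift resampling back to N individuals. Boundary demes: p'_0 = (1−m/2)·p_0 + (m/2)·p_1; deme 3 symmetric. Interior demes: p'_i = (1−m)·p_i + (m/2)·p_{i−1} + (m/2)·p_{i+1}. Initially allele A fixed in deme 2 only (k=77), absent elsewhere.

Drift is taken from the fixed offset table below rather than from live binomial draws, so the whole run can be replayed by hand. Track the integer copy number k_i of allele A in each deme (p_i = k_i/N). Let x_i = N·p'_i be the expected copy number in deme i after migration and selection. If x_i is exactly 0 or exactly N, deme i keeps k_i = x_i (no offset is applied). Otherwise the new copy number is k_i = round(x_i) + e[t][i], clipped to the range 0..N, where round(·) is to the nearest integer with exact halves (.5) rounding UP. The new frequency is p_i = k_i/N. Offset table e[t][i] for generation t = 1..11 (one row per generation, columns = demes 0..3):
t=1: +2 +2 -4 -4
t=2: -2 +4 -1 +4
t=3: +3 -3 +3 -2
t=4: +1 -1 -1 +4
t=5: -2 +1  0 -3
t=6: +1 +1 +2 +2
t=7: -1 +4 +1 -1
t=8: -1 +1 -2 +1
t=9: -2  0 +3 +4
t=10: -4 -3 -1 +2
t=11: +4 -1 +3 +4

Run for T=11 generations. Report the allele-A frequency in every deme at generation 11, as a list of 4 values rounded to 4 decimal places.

t=0: k=[0 0 77 0]
t=1: x=[0.0000 10.0634 56.3112 10.8416] k=[0 12 52 7]
t=2: x=[1.4929 15.3161 40.6532 13.6132] k=[0 19 40 18]
t=3: x=[2.3661 18.7349 34.3220 21.7227] k=[5 16 37 20]
t=4: x=[6.0067 16.8526 31.9948 23.0757] k=[7 16 31 27]
t=5: x=[7.6229 16.3239 28.5549 28.4090] k=[6 17 29 25]
t=6: x=[6.9402 16.6421 26.9569 26.3795] k=[8 18 29 28]
t=7: x=[8.6864 17.6218 27.4979 29.0117] k=[8 22 28 28]
t=8: x=[9.1933 20.3552 27.3076 28.8750] k=[8 21 25 30]
t=9: x=[9.0665 19.2403 25.2482 30.2159] k=[7 19 28 34]
t=10: x=[8.0021 18.0727 27.7133 34.1143] k=[4 15 27 36]
t=11: x=[5.0751 14.6855 26.7114 35.7175] k=[9 14 30 40]

[0.1169, 0.1818, 0.3896, 0.5195]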